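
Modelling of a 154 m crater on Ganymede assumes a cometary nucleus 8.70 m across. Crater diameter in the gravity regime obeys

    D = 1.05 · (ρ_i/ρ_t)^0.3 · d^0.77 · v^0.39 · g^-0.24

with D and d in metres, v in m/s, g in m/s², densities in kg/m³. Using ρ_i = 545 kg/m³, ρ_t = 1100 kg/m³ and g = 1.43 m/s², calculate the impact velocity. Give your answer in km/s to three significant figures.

Rearranging for v: v = [D / (1.05 · (545/1100)^0.3 · 8.7^0.77 · 1.43^-0.24)]^(1/0.39).
(545/1100)^0.3 = 0.8100
8.7^0.77 = 5.290
1.43^-0.24 = 0.9177
Denominator = 1.05 × 0.8100 × 5.290 × 0.9177 = 4.129
D / 4.129 = 154 / 4.129 = 37.30
v = 37.30^(1/0.39) = 37.30^2.5641 = 10716 m/s

v ≈ 10.7 km/s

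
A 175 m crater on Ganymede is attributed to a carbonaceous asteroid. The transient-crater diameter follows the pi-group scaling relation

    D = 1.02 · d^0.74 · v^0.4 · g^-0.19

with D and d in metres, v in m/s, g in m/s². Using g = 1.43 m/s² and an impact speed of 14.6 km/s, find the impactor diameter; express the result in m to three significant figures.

d ≈ 6.43 m

Rearranging for d: d = [D / (1.02 · 14600^0.4 · 1.43^-0.19)]^(1/0.74).
14600^0.4 = 46.32
1.43^-0.19 = 0.9343
Denominator = 1.02 × 46.32 × 0.9343 = 44.14
D / 44.14 = 175 / 44.14 = 3.965
d = 3.965^(1/0.74) = 3.965^1.3514 = 6.434 m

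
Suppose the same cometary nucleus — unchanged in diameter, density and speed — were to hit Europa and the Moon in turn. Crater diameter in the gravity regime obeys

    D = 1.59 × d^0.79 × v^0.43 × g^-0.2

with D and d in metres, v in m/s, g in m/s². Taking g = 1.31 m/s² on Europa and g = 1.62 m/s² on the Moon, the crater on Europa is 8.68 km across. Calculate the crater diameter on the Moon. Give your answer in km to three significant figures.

D ≈ 8.32 km

All impactor-dependent factors cancel in the ratio, leaving D_Moon/D_Europa = (g_Moon/g_Europa)^-0.2.
(1.62/1.31)^-0.2 = 1.237^-0.2 = 0.9584
D_Moon = 0.9584 × 8.68 km = 8.32 km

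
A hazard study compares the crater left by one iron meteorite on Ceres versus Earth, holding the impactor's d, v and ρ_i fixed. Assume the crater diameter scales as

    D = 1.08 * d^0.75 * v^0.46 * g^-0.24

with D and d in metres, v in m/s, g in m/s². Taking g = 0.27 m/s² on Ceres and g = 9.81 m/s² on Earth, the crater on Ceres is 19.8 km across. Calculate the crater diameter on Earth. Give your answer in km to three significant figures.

D ≈ 8.36 km

All impactor-dependent factors cancel in the ratio, leaving D_Earth/D_Ceres = (g_Earth/g_Ceres)^-0.24.
(9.81/0.27)^-0.24 = 36.33^-0.24 = 0.4222
D_Earth = 0.4222 × 19.8 km = 8.36 km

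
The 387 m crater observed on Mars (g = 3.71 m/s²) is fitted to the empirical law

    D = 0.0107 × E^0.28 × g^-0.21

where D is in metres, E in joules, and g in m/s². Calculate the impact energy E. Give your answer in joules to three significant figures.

E ≈ 5.09 × 10^16 J

Rearranging: E = [D / (0.0107 · g^-0.21)]^(1/0.28).
g^-0.21 = 3.71^-0.21 = 0.7593
D / (0.0107 × 0.7593) = 387 / (8.125 × 10^-3) = 4.763 × 10^4
E = (4.763 × 10^4)^3.5714 = 5.088 × 10^16 J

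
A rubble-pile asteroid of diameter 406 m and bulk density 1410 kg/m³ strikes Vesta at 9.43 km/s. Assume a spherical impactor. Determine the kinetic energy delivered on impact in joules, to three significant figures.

E ≈ 2.20 × 10^18 J

v = 9430 m/s.
Mass m = (π/6) ρ d³ = (π/6) × 1410 × (406)³ = 4.941 × 10^10 kg
E = ½ m v² = 0.5 × 4.941 × 10^10 × (9430)² = 2.197 × 10^18 J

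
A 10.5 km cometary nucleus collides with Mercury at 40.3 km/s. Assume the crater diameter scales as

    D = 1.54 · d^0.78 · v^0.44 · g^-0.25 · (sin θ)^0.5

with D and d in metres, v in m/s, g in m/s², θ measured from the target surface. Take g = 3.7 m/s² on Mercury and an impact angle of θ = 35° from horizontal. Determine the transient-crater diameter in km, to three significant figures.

D ≈ 122 km

In SI units: d = 10500 m, v = 40300 m/s.
d^0.78 = 10500^0.78 = 1369
v^0.44 = 40300^0.44 = 106.3
g^-0.25 = 3.7^-0.25 = 0.7210
(sin 35°)^0.5 = 0.5736^0.5 = 0.7574
D = 1.54 × 1369 × 106.3 × 0.7210 × 0.7574 = 1.224 × 10^5 m
   = 122.4 km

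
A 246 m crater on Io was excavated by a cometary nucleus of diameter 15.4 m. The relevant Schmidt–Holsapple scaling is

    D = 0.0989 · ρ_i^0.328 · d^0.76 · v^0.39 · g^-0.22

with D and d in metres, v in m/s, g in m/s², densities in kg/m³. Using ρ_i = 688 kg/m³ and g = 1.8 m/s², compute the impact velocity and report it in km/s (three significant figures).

Rearranging for v: v = [D / (0.0989 · 688^0.328 · 15.4^0.76 · 1.8^-0.22)]^(1/0.39).
688^0.328 = 8.526
15.4^0.76 = 7.989
1.8^-0.22 = 0.8787
Denominator = 0.0989 × 8.526 × 7.989 × 0.8787 = 5.919
D / 5.919 = 246 / 5.919 = 41.56
v = 41.56^(1/0.39) = 41.56^2.5641 = 14140 m/s

v ≈ 14.1 km/s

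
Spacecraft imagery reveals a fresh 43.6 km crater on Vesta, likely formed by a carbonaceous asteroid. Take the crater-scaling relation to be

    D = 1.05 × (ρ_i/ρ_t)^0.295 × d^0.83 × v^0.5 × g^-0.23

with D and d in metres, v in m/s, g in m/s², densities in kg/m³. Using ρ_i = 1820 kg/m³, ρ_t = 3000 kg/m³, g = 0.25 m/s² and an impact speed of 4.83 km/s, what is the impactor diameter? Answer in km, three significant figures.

Rearranging for d: d = [D / (1.05 · (1820/3000)^0.295 · 4830^0.5 · 0.25^-0.23)]^(1/0.83).
D = 43600 m.
(1820/3000)^0.295 = 0.8629
4830^0.5 = 69.50
0.25^-0.23 = 1.376
Denominator = 1.05 × 0.8629 × 69.50 × 1.376 = 86.65
D / 86.65 = 43600 / 86.65 = 503.2
d = 503.2^(1/0.83) = 503.2^1.2048 = 1799 m

d ≈ 1.80 km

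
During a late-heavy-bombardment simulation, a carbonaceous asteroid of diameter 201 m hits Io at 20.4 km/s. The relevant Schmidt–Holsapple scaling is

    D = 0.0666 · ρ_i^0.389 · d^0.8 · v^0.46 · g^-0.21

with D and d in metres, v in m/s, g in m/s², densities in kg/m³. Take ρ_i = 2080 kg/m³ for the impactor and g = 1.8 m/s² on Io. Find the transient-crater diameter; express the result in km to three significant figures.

D ≈ 7.68 km

In SI units: v = 20400 m/s.
ρ_i^0.389 = 2080^0.389 = 19.53
d^0.8 = 201^0.8 = 69.59
v^0.46 = 20400^0.46 = 96.04
g^-0.21 = 1.8^-0.21 = 0.8839
D = 0.0666 × 19.53 × 69.59 × 96.04 × 0.8839 = 7684 m
   = 7.684 km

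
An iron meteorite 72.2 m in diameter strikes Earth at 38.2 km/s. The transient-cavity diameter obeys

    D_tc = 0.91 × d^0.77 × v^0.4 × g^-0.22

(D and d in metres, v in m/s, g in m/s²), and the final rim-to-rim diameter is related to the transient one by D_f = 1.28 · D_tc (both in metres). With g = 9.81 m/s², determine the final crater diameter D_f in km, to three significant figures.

v = 38200 m/s.
d^0.77 = 72.2^0.77 = 26.98
v^0.4 = 38200^0.4 = 68.05
g^-0.22 = 9.81^-0.22 = 0.6051
D_tc = 0.91 × 26.98 × 68.05 × 0.6051 = 1011 m
D_f = 1.28 × 1011 = 1294 m
     = 1.294 km

D_f ≈ 1.29 km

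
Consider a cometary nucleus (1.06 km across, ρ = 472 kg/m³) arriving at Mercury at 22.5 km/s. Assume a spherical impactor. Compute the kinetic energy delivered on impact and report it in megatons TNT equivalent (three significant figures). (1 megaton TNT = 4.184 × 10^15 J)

d = 1060 m; v = 22500 m/s.
Mass m = (π/6) ρ d³ = (π/6) × 472 × (1060)³ = 2.943 × 10^11 kg
E = ½ m v² = 0.5 × 2.943 × 10^11 × (22500)² = 7.449 × 10^19 J
   = 7.449 × 10^19 / 4.184×10^15 = 17804 Mt

E ≈ 17800 Mt TNT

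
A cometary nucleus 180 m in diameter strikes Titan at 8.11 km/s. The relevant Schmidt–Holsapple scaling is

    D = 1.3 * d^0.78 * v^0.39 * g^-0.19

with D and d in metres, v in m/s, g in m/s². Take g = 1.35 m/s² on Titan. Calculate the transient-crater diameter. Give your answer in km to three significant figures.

D ≈ 2.36 km

In SI units: v = 8110 m/s.
d^0.78 = 180^0.78 = 57.43
v^0.39 = 8110^0.39 = 33.46
g^-0.19 = 1.35^-0.19 = 0.9446
D = 1.3 × 57.43 × 33.46 × 0.9446 = 2360 m
   = 2.360 km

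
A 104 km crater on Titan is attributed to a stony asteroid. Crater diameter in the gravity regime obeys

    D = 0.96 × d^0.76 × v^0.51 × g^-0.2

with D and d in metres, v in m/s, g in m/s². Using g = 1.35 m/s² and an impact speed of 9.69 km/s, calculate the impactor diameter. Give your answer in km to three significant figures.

d ≈ 9.64 km

Rearranging for d: d = [D / (0.96 · 9690^0.51 · 1.35^-0.2)]^(1/0.76).
D = 104000 m.
9690^0.51 = 107.9
1.35^-0.2 = 0.9417
Denominator = 0.96 × 107.9 × 0.9417 = 97.55
D / 97.55 = 104000 / 97.55 = 1066
d = 1066^(1/0.76) = 1066^1.3158 = 9637 m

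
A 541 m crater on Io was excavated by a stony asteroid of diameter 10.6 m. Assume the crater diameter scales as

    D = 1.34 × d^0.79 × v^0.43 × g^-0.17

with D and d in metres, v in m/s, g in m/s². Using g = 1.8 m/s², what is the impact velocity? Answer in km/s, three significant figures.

v ≈ 19.0 km/s

Rearranging for v: v = [D / (1.34 · 10.6^0.79 · 1.8^-0.17)]^(1/0.43).
10.6^0.79 = 6.456
1.8^-0.17 = 0.9049
Denominator = 1.34 × 6.456 × 0.9049 = 7.828
D / 7.828 = 541 / 7.828 = 69.11
v = 69.11^(1/0.43) = 69.11^2.3256 = 18969 m/s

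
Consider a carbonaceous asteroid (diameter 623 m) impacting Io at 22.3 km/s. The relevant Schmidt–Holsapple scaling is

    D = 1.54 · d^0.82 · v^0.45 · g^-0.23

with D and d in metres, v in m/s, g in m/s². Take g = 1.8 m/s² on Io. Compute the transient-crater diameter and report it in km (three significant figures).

In SI units: v = 22300 m/s.
d^0.82 = 623^0.82 = 195.7
v^0.45 = 22300^0.45 = 90.52
g^-0.23 = 1.8^-0.23 = 0.8735
D = 1.54 × 195.7 × 90.52 × 0.8735 = 23830 m
   = 23.83 km

D ≈ 23.8 km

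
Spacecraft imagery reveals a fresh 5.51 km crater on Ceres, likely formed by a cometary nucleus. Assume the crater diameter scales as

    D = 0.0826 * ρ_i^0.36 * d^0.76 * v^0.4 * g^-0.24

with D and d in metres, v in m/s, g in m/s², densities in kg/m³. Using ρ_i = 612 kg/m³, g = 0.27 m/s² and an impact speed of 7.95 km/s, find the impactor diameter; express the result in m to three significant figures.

Rearranging for d: d = [D / (0.0826 · 612^0.36 · 7950^0.4 · 0.27^-0.24)]^(1/0.76).
D = 5510 m.
612^0.36 = 10.07
7950^0.4 = 36.32
0.27^-0.24 = 1.369
Denominator = 0.0826 × 10.07 × 36.32 × 1.369 = 41.36
D / 41.36 = 5510 / 41.36 = 133.2
d = 133.2^(1/0.76) = 133.2^1.3158 = 624.3 m

d ≈ 624 m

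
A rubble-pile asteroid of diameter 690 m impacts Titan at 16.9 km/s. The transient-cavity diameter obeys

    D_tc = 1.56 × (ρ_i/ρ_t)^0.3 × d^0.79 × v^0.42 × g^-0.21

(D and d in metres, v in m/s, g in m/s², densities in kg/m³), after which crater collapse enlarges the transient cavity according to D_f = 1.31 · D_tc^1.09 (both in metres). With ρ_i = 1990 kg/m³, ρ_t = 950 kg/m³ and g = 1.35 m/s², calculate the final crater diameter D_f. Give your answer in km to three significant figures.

D_f ≈ 60.7 km

v = 16900 m/s.
(ρ_i/ρ_t)^0.3 = (1990/950)^0.3 = 1.248
d^0.79 = 690^0.79 = 174.9
v^0.42 = 16900^0.42 = 59.66
g^-0.21 = 1.35^-0.21 = 0.9389
D_tc = 1.56 × 1.248 × 174.9 × 59.66 × 0.9389 = 19070 m
D_f = 1.31 × (19070)^1.09 = 60653 m
     = 60.65 km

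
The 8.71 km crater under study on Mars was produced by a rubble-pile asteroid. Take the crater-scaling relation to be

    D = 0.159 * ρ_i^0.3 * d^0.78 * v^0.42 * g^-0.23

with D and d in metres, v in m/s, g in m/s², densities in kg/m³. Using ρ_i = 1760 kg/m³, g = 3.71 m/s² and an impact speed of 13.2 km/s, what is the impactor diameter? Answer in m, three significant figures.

Rearranging for d: d = [D / (0.159 · 1760^0.3 · 13200^0.42 · 3.71^-0.23)]^(1/0.78).
D = 8710 m.
1760^0.3 = 9.411
13200^0.42 = 53.78
3.71^-0.23 = 0.7397
Denominator = 0.159 × 9.411 × 53.78 × 0.7397 = 59.53
D / 59.53 = 8710 / 59.53 = 146.3
d = 146.3^(1/0.78) = 146.3^1.2821 = 597.1 m

d ≈ 597 m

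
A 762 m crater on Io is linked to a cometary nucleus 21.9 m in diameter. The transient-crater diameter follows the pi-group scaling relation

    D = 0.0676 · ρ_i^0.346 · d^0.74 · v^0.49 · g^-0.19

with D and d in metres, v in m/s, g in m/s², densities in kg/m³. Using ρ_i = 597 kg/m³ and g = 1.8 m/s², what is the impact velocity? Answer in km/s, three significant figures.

v ≈ 24.2 km/s

Rearranging for v: v = [D / (0.0676 · 597^0.346 · 21.9^0.74 · 1.8^-0.19)]^(1/0.49).
597^0.346 = 9.130
21.9^0.74 = 9.816
1.8^-0.19 = 0.8943
Denominator = 0.0676 × 9.130 × 9.816 × 0.8943 = 5.418
D / 5.418 = 762 / 5.418 = 140.6
v = 140.6^(1/0.49) = 140.6^2.0408 = 24188 m/s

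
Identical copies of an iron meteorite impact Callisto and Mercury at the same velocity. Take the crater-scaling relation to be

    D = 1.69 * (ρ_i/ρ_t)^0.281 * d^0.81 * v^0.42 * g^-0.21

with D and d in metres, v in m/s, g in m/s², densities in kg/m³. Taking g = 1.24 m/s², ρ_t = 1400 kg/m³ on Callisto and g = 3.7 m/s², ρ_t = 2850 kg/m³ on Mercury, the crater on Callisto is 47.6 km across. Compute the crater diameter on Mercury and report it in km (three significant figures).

The impactor-only factors (d, v, ρ_i) cancel in the ratio, leaving D_Mercury/D_Callisto = (g_Mercury/g_Callisto)^-0.21 · (ρ_t,Callisto/ρ_t,Mercury)^0.281.
(3.7/1.24)^-0.21 = 2.984^-0.21 = 0.7949
(1400/2850)^0.281 = 0.4912^0.281 = 0.8189
Ratio = 0.7949 × 0.8189 = 0.6509
D_Mercury = 0.6509 × 47.6 km = 31.0 km

D ≈ 31.0 km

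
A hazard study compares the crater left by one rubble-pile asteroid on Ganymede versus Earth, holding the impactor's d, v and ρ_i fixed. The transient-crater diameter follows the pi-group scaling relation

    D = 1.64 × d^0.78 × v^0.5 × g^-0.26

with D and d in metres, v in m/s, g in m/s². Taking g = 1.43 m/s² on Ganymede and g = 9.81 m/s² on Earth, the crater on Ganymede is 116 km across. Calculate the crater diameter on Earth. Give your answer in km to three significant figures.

D ≈ 70.3 km

All impactor-dependent factors cancel in the ratio, leaving D_Earth/D_Ganymede = (g_Earth/g_Ganymede)^-0.26.
(9.81/1.43)^-0.26 = 6.860^-0.26 = 0.6061
D_Earth = 0.6061 × 116 km = 70.3 km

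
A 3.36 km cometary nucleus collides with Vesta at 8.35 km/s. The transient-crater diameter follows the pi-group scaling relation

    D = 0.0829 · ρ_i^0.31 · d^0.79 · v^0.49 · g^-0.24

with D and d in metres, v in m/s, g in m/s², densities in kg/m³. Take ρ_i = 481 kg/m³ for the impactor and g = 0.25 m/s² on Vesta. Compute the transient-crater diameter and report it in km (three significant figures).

In SI units: d = 3360 m, v = 8350 m/s.
ρ_i^0.31 = 481^0.31 = 6.784
d^0.79 = 3360^0.79 = 610.7
v^0.49 = 8350^0.49 = 83.49
g^-0.24 = 0.25^-0.24 = 1.395
D = 0.0829 × 6.784 × 610.7 × 83.49 × 1.395 = 40002 m
   = 40.00 km

D ≈ 40.0 km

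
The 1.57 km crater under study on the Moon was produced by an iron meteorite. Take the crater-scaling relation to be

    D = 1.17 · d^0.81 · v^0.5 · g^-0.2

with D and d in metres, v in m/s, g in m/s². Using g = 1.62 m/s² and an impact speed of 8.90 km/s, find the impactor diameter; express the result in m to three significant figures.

d ≈ 29.9 m

Rearranging for d: d = [D / (1.17 · 8900^0.5 · 1.62^-0.2)]^(1/0.81).
D = 1570 m.
8900^0.5 = 94.34
1.62^-0.2 = 0.9080
Denominator = 1.17 × 94.34 × 0.9080 = 100.2
D / 100.2 = 1570 / 100.2 = 15.67
d = 15.67^(1/0.81) = 15.67^1.2346 = 29.88 m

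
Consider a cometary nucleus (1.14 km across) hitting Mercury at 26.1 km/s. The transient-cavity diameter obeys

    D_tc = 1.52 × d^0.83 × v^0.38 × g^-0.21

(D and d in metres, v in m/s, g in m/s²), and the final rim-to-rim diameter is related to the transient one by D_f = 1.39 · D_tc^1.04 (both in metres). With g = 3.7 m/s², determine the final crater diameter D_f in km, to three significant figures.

In SI: d = 1140 m, v = 26100 m/s.
d^0.83 = 1140^0.83 = 344.5
v^0.38 = 26100^0.38 = 47.68
g^-0.21 = 3.7^-0.21 = 0.7598
D_tc = 1.52 × 344.5 × 47.68 × 0.7598 = 18970 m
D_f = 1.39 × (18970)^1.04 = 39103 m
     = 39.10 km

D_f ≈ 39.1 km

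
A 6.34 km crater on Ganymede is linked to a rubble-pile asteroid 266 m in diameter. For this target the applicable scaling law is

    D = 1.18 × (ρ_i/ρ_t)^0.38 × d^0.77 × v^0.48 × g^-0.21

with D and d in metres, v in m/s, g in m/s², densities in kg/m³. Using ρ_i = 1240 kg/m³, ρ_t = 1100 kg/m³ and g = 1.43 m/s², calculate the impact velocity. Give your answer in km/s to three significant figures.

v ≈ 8.09 km/s

Rearranging for v: v = [D / (1.18 · (1240/1100)^0.38 · 266^0.77 · 1.43^-0.21)]^(1/0.48).
D = 6340 m.
(1240/1100)^0.38 = 1.047
266^0.77 = 73.65
1.43^-0.21 = 0.9276
Denominator = 1.18 × 1.047 × 73.65 × 0.9276 = 84.40
D / 84.40 = 6340 / 84.40 = 75.12
v = 75.12^(1/0.48) = 75.12^2.0833 = 8087 m/s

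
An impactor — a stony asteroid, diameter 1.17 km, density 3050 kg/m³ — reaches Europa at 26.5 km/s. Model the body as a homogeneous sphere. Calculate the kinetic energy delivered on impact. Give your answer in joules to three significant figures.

E ≈ 8.98 × 10^20 J

d = 1170 m; v = 26500 m/s.
Mass m = (π/6) ρ d³ = (π/6) × 3050 × (1170)³ = 2.558 × 10^12 kg
E = ½ m v² = 0.5 × 2.558 × 10^12 × (26500)² = 8.982 × 10^20 J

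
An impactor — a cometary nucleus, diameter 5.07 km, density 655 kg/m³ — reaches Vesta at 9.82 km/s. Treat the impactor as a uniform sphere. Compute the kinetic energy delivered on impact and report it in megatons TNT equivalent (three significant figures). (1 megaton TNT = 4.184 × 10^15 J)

E ≈ 5.15 × 10^5 Mt TNT

d = 5070 m; v = 9820 m/s.
Mass m = (π/6) ρ d³ = (π/6) × 655 × (5070)³ = 4.470 × 10^13 kg
E = ½ m v² = 0.5 × 4.470 × 10^13 × (9820)² = 2.155 × 10^21 J
   = 2.155 × 10^21 / 4.184×10^15 = 5.151 × 10^5 Mt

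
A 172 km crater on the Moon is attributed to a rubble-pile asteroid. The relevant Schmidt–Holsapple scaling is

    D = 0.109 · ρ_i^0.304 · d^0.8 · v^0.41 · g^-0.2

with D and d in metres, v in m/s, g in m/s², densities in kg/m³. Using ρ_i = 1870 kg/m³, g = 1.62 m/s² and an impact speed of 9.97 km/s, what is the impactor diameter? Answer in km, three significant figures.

Rearranging for d: d = [D / (0.109 · 1870^0.304 · 9970^0.41 · 1.62^-0.2)]^(1/0.8).
D = 172000 m.
1870^0.304 = 9.877
9970^0.41 = 43.60
1.62^-0.2 = 0.9080
Denominator = 0.109 × 9.877 × 43.60 × 0.9080 = 42.62
D / 42.62 = 172000 / 42.62 = 4036
d = 4036^(1/0.8) = 4036^1.25 = 32169 m

d ≈ 32.2 km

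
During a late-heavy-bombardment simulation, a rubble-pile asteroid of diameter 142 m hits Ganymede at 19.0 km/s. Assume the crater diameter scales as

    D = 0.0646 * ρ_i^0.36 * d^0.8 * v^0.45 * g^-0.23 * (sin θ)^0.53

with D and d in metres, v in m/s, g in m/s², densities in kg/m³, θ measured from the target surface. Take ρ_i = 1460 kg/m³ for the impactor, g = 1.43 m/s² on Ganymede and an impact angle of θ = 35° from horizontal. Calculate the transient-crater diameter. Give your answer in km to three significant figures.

D ≈ 2.71 km

In SI units: v = 19000 m/s.
ρ_i^0.36 = 1460^0.36 = 13.78
d^0.8 = 142^0.8 = 52.70
v^0.45 = 19000^0.45 = 84.22
g^-0.23 = 1.43^-0.23 = 0.9210
(sin 35°)^0.53 = 0.5736^0.53 = 0.7448
D = 0.0646 × 13.78 × 52.70 × 84.22 × 0.9210 × 0.7448 = 2710 m
   = 2.710 km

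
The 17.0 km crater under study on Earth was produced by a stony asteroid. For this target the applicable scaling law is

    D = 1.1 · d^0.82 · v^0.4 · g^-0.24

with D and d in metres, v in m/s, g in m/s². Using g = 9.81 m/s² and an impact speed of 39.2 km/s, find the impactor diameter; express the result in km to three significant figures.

Rearranging for d: d = [D / (1.1 · 39200^0.4 · 9.81^-0.24)]^(1/0.82).
D = 17000 m.
39200^0.4 = 68.76
9.81^-0.24 = 0.5781
Denominator = 1.1 × 68.76 × 0.5781 = 43.73
D / 43.73 = 17000 / 43.73 = 388.7
d = 388.7^(1/0.82) = 388.7^1.2195 = 1439 m

d ≈ 1.44 km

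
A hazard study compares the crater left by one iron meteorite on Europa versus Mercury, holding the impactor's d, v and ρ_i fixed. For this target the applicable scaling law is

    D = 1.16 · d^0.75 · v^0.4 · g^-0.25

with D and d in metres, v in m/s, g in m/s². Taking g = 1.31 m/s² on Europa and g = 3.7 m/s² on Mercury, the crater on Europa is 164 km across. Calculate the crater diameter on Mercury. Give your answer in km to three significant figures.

D ≈ 127 km

All impactor-dependent factors cancel in the ratio, leaving D_Mercury/D_Europa = (g_Mercury/g_Europa)^-0.25.
(3.7/1.31)^-0.25 = 2.824^-0.25 = 0.7714
D_Mercury = 0.7714 × 164 km = 127 km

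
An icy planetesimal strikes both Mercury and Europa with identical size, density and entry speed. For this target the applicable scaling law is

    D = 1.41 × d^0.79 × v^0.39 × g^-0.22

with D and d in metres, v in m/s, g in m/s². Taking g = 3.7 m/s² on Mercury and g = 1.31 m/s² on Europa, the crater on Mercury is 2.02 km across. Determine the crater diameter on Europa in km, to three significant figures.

All impactor-dependent factors cancel in the ratio, leaving D_Europa/D_Mercury = (g_Europa/g_Mercury)^-0.22.
(1.31/3.7)^-0.22 = 0.3541^-0.22 = 1.257
D_Europa = 1.257 × 2.02 km = 2.54 km

D ≈ 2.54 km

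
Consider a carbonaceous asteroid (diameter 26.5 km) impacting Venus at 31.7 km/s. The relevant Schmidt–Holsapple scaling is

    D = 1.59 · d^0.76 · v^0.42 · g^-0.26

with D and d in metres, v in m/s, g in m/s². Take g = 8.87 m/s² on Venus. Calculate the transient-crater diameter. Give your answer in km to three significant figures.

D ≈ 161 km

In SI units: d = 26500 m, v = 31700 m/s.
d^0.76 = 26500^0.76 = 2300
v^0.42 = 31700^0.42 = 77.70
g^-0.26 = 8.87^-0.26 = 0.5669
D = 1.59 × 2300 × 77.70 × 0.5669 = 1.611 × 10^5 m
   = 161.1 km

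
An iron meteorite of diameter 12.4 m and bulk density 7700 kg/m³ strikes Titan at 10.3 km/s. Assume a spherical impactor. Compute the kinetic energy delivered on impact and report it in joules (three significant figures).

E ≈ 4.08 × 10^14 J

v = 10300 m/s.
Mass m = (π/6) ρ d³ = (π/6) × 7700 × (12.4)³ = 7.687 × 10^6 kg
E = ½ m v² = 0.5 × 7.687 × 10^6 × (10300)² = 4.078 × 10^14 J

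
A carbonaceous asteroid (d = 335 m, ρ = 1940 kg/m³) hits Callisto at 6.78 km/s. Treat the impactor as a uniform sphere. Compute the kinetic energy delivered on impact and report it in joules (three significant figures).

v = 6780 m/s.
Mass m = (π/6) ρ d³ = (π/6) × 1940 × (335)³ = 3.819 × 10^10 kg
E = ½ m v² = 0.5 × 3.819 × 10^10 × (6780)² = 8.778 × 10^17 J

E ≈ 8.78 × 10^17 J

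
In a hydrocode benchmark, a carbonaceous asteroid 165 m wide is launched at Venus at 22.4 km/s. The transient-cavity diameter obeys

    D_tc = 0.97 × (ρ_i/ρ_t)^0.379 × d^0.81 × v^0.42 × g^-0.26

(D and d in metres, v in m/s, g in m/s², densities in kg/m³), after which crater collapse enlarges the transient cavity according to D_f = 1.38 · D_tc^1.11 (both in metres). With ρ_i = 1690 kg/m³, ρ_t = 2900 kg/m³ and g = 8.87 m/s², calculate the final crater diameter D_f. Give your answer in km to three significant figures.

D_f ≈ 5.95 km

v = 22400 m/s.
(ρ_i/ρ_t)^0.379 = (1690/2900)^0.379 = 0.8149
d^0.81 = 165^0.81 = 62.54
v^0.42 = 22400^0.42 = 67.16
g^-0.26 = 8.87^-0.26 = 0.5669
D_tc = 0.97 × 0.8149 × 62.54 × 67.16 × 0.5669 = 1882 m
D_f = 1.38 × (1882)^1.11 = 5953 m
     = 5.953 km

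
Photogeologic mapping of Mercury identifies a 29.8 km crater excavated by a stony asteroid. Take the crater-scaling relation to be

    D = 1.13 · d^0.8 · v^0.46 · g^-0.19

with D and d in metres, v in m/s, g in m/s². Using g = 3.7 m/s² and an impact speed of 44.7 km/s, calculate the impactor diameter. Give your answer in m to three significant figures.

d ≈ 972 m

Rearranging for d: d = [D / (1.13 · 44700^0.46 · 3.7^-0.19)]^(1/0.8).
D = 29800 m.
44700^0.46 = 137.8
3.7^-0.19 = 0.7799
Denominator = 1.13 × 137.8 × 0.7799 = 121.4
D / 121.4 = 29800 / 121.4 = 245.5
d = 245.5^(1/0.8) = 245.5^1.25 = 971.8 m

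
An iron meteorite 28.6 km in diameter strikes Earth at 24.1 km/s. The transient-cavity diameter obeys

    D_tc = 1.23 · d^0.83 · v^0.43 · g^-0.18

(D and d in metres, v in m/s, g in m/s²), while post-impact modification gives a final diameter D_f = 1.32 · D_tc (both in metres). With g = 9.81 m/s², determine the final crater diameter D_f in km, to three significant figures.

D_f ≈ 412 km

In SI: d = 28600 m, v = 24100 m/s.
d^0.83 = 28600^0.83 = 4998
v^0.43 = 24100^0.43 = 76.61
g^-0.18 = 9.81^-0.18 = 0.6630
D_tc = 1.23 × 4998 × 76.61 × 0.6630 = 3.122 × 10^5 m
D_f = 1.32 × 3.122 × 10^5 = 4.121 × 10^5 m
     = 412.1 km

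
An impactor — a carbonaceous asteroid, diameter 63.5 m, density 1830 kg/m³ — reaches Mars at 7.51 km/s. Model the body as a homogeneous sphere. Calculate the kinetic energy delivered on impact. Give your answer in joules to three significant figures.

v = 7510 m/s.
Mass m = (π/6) ρ d³ = (π/6) × 1830 × (63.5)³ = 2.453 × 10^8 kg
E = ½ m v² = 0.5 × 2.453 × 10^8 × (7510)² = 6.917 × 10^15 J

E ≈ 6.92 × 10^15 J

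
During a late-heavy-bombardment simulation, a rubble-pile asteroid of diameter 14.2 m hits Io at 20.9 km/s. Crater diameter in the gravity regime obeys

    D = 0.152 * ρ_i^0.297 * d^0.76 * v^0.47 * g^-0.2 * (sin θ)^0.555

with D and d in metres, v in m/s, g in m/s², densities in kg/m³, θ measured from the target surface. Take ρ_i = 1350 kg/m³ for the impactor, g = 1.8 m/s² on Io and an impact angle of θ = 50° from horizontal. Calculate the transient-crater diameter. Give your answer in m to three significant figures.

In SI units: v = 20900 m/s.
ρ_i^0.297 = 1350^0.297 = 8.506
d^0.76 = 14.2^0.76 = 7.512
v^0.47 = 20900^0.47 = 107.3
g^-0.2 = 1.8^-0.2 = 0.8891
(sin 50°)^0.555 = 0.7660^0.555 = 0.8625
D = 0.152 × 8.506 × 7.512 × 107.3 × 0.8891 × 0.8625 = 799.2 m

D ≈ 799 m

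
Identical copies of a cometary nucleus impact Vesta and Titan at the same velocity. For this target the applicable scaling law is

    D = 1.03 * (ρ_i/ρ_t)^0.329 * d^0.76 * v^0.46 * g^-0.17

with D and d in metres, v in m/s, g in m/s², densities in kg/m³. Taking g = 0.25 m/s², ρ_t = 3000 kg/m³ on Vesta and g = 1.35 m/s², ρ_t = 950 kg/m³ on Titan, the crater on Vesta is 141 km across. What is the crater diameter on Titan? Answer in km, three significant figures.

D ≈ 155 km

The impactor-only factors (d, v, ρ_i) cancel in the ratio, leaving D_Titan/D_Vesta = (g_Titan/g_Vesta)^-0.17 · (ρ_t,Vesta/ρ_t,Titan)^0.329.
(1.35/0.25)^-0.17 = 5.400^-0.17 = 0.7507
(3000/950)^0.329 = 3.158^0.329 = 1.460
Ratio = 0.7507 × 1.460 = 1.096
D_Titan = 1.096 × 141 km = 155 km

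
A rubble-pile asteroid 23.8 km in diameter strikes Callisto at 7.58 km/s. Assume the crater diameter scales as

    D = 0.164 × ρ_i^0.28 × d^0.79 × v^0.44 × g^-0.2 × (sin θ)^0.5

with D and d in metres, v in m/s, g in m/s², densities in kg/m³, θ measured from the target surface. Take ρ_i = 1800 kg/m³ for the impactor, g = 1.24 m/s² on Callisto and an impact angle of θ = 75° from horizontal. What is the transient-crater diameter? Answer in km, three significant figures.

D ≈ 184 km

In SI units: d = 23800 m, v = 7580 m/s.
ρ_i^0.28 = 1800^0.28 = 8.156
d^0.79 = 23800^0.79 = 2867
v^0.44 = 7580^0.44 = 50.94
g^-0.2 = 1.24^-0.2 = 0.9579
(sin 75°)^0.5 = 0.9659^0.5 = 0.9828
D = 0.164 × 8.156 × 2867 × 50.94 × 0.9579 × 0.9828 = 1.839 × 10^5 m
   = 183.9 km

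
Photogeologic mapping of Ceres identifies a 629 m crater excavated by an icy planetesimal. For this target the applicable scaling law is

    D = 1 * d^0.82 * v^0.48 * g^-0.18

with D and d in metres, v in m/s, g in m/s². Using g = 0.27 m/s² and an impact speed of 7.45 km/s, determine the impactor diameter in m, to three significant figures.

d ≈ 10.5 m

Rearranging for d: d = [D / (1 · 7450^0.48 · 0.27^-0.18)]^(1/0.82).
7450^0.48 = 72.22
0.27^-0.18 = 1.266
Denominator = 1 × 72.22 × 1.266 = 91.43
D / 91.43 = 629 / 91.43 = 6.880
d = 6.880^(1/0.82) = 6.880^1.2195 = 10.51 m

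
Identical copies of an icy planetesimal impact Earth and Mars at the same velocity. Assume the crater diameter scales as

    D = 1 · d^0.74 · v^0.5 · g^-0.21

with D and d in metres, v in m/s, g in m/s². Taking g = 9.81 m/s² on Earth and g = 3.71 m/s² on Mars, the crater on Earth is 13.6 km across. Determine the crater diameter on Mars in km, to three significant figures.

All impactor-dependent factors cancel in the ratio, leaving D_Mars/D_Earth = (g_Mars/g_Earth)^-0.21.
(3.71/9.81)^-0.21 = 0.3782^-0.21 = 1.227
D_Mars = 1.227 × 13.6 km = 16.7 km

D ≈ 16.7 km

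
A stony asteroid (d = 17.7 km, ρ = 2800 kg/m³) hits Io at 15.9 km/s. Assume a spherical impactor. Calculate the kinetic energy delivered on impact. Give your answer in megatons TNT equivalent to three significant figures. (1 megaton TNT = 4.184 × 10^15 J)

E ≈ 2.46 × 10^8 Mt TNT

d = 17700 m; v = 15900 m/s.
Mass m = (π/6) ρ d³ = (π/6) × 2800 × (17700)³ = 8.130 × 10^15 kg
E = ½ m v² = 0.5 × 8.130 × 10^15 × (15900)² = 1.028 × 10^24 J
   = 1.028 × 10^24 / 4.184×10^15 = 2.457 × 10^8 Mt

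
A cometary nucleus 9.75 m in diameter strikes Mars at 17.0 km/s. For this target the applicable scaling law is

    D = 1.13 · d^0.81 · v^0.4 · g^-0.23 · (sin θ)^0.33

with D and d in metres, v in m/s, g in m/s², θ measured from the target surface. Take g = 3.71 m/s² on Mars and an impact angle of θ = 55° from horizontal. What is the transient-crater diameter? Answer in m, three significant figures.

In SI units: v = 17000 m/s.
d^0.81 = 9.75^0.81 = 6.325
v^0.4 = 17000^0.4 = 49.22
g^-0.23 = 3.71^-0.23 = 0.7397
(sin 55°)^0.33 = 0.8192^0.33 = 0.9363
D = 1.13 × 6.325 × 49.22 × 0.7397 × 0.9363 = 243.6 m

D ≈ 244 m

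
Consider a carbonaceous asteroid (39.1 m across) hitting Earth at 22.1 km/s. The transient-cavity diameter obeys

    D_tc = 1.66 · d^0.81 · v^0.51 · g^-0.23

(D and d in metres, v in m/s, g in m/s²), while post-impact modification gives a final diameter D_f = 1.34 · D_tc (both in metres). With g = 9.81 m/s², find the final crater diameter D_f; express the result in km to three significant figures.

D_f ≈ 4.21 km

v = 22100 m/s.
d^0.81 = 39.1^0.81 = 19.48
v^0.51 = 22100^0.51 = 164.3
g^-0.23 = 9.81^-0.23 = 0.5914
D_tc = 1.66 × 19.48 × 164.3 × 0.5914 = 3142 m
D_f = 1.34 × 3142 = 4210 m
     = 4.210 km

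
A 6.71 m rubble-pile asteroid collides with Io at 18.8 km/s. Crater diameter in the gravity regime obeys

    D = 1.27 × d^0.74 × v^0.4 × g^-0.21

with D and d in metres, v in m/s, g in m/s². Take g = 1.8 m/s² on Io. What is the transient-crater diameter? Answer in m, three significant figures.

In SI units: v = 18800 m/s.
d^0.74 = 6.71^0.74 = 4.090
v^0.4 = 18800^0.4 = 51.25
g^-0.21 = 1.8^-0.21 = 0.8839
D = 1.27 × 4.090 × 51.25 × 0.8839 = 235.3 m

D ≈ 235 m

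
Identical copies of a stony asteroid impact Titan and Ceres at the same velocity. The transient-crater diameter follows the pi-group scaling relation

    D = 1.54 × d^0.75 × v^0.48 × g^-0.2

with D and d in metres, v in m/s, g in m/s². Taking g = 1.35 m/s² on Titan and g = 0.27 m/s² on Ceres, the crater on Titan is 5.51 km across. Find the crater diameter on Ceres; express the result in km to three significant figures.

D ≈ 7.60 km

All impactor-dependent factors cancel in the ratio, leaving D_Ceres/D_Titan = (g_Ceres/g_Titan)^-0.2.
(0.27/1.35)^-0.2 = 0.2000^-0.2 = 1.380
D_Ceres = 1.380 × 5.51 km = 7.60 km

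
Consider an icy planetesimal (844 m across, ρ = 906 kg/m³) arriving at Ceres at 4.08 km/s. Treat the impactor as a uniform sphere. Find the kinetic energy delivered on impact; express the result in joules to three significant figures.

E ≈ 2.37 × 10^18 J

v = 4080 m/s.
Mass m = (π/6) ρ d³ = (π/6) × 906 × (844)³ = 2.852 × 10^11 kg
E = ½ m v² = 0.5 × 2.852 × 10^11 × (4080)² = 2.374 × 10^18 J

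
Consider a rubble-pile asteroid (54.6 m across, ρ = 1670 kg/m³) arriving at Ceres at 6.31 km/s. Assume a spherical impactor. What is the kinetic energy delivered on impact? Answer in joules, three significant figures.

v = 6310 m/s.
Mass m = (π/6) ρ d³ = (π/6) × 1670 × (54.6)³ = 1.423 × 10^8 kg
E = ½ m v² = 0.5 × 1.423 × 10^8 × (6310)² = 2.833 × 10^15 J

E ≈ 2.83 × 10^15 J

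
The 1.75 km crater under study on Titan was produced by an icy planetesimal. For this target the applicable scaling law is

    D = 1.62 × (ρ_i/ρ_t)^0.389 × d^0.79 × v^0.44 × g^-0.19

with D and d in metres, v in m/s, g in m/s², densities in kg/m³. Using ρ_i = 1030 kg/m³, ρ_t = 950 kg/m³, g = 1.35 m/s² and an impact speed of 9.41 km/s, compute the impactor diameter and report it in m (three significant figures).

d ≈ 43.7 m

Rearranging for d: d = [D / (1.62 · (1030/950)^0.389 · 9410^0.44 · 1.35^-0.19)]^(1/0.79).
D = 1750 m.
(1030/950)^0.389 = 1.032
9410^0.44 = 56.02
1.35^-0.19 = 0.9446
Denominator = 1.62 × 1.032 × 56.02 × 0.9446 = 88.47
D / 88.47 = 1750 / 88.47 = 19.78
d = 19.78^(1/0.79) = 19.78^1.2658 = 43.73 m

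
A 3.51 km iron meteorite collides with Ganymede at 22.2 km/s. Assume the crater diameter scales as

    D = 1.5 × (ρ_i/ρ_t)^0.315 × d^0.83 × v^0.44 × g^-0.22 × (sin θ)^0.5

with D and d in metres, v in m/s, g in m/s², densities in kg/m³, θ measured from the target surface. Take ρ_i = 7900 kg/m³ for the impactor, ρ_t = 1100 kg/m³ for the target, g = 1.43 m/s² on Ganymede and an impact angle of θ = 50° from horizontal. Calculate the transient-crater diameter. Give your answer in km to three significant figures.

In SI units: d = 3510 m, v = 22200 m/s.
(ρ_i/ρ_t)^0.315 = (7900/1100)^0.315 = 1.861
d^0.83 = 3510^0.83 = 876.2
v^0.44 = 22200^0.44 = 81.73
g^-0.22 = 1.43^-0.22 = 0.9243
(sin 50°)^0.5 = 0.7660^0.5 = 0.8752
D = 1.5 × 1.861 × 876.2 × 81.73 × 0.9243 × 0.8752 = 1.617 × 10^5 m
   = 161.7 km

D ≈ 162 km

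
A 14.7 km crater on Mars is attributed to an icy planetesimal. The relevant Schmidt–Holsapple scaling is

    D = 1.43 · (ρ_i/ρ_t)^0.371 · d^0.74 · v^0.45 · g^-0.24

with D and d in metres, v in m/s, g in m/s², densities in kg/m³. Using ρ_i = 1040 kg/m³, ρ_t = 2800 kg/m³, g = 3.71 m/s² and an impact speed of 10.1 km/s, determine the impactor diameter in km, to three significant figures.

d ≈ 2.44 km

Rearranging for d: d = [D / (1.43 · (1040/2800)^0.371 · 10100^0.45 · 3.71^-0.24)]^(1/0.74).
D = 14700 m.
(1040/2800)^0.371 = 0.6925
10100^0.45 = 63.38
3.71^-0.24 = 0.7300
Denominator = 1.43 × 0.6925 × 63.38 × 0.7300 = 45.82
D / 45.82 = 14700 / 45.82 = 320.8
d = 320.8^(1/0.74) = 320.8^1.3514 = 2437 m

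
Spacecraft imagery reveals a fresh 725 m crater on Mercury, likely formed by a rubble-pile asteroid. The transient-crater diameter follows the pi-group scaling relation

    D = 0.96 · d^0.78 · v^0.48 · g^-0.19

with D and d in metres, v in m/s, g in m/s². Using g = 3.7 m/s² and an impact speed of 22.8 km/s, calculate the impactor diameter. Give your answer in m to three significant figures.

d ≈ 14.0 m

Rearranging for d: d = [D / (0.96 · 22800^0.48 · 3.7^-0.19)]^(1/0.78).
22800^0.48 = 123.5
3.7^-0.19 = 0.7799
Denominator = 0.96 × 123.5 × 0.7799 = 92.46
D / 92.46 = 725 / 92.46 = 7.841
d = 7.841^(1/0.78) = 7.841^1.2821 = 14.02 m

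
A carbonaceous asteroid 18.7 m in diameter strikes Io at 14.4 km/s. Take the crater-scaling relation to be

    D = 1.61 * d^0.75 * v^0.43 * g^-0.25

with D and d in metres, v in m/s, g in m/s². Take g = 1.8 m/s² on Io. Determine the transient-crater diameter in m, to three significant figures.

In SI units: v = 14400 m/s.
d^0.75 = 18.7^0.75 = 8.993
v^0.43 = 14400^0.43 = 61.39
g^-0.25 = 1.8^-0.25 = 0.8633
D = 1.61 × 8.993 × 61.39 × 0.8633 = 767.3 m

D ≈ 767 m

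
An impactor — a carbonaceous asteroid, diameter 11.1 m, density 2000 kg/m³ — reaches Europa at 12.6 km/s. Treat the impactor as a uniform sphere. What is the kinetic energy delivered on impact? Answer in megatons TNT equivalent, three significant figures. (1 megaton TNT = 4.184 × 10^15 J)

E ≈ 0.0272 Mt TNT

v = 12600 m/s.
Mass m = (π/6) ρ d³ = (π/6) × 2000 × (11.1)³ = 1.432 × 10^6 kg
E = ½ m v² = 0.5 × 1.432 × 10^6 × (12600)² = 1.137 × 10^14 J
   = 1.137 × 10^14 / 4.184×10^15 = 0.02717 Mt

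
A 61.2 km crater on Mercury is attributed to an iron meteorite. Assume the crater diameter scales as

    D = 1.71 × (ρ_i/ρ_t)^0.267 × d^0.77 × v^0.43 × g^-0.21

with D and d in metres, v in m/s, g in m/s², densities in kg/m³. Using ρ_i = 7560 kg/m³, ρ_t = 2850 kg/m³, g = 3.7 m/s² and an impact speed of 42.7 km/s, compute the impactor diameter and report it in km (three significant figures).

Rearranging for d: d = [D / (1.71 · (7560/2850)^0.267 · 42700^0.43 · 3.7^-0.21)]^(1/0.77).
D = 61200 m.
(7560/2850)^0.267 = 1.298
42700^0.43 = 97.97
3.7^-0.21 = 0.7598
Denominator = 1.71 × 1.298 × 97.97 × 0.7598 = 165.2
D / 165.2 = 61200 / 165.2 = 370.5
d = 370.5^(1/0.77) = 370.5^1.2987 = 2168 m

d ≈ 2.17 km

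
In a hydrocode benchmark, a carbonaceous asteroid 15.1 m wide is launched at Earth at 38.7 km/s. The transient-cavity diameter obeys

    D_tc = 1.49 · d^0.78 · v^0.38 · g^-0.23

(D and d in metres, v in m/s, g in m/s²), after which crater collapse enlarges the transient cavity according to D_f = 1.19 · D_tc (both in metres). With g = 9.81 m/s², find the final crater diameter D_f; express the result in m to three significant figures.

D_f ≈ 483 m

v = 38700 m/s.
d^0.78 = 15.1^0.78 = 8.310
v^0.38 = 38700^0.38 = 55.38
g^-0.23 = 9.81^-0.23 = 0.5914
D_tc = 1.49 × 8.310 × 55.38 × 0.5914 = 405.5 m
D_f = 1.19 × 405.5 = 482.5 m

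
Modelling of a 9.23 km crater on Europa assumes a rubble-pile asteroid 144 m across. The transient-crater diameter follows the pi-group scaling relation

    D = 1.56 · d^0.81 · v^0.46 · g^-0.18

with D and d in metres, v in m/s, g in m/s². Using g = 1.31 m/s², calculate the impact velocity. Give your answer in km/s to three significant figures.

Rearranging for v: v = [D / (1.56 · 144^0.81 · 1.31^-0.18)]^(1/0.46).
D = 9230 m.
144^0.81 = 56.01
1.31^-0.18 = 0.9526
Denominator = 1.56 × 56.01 × 0.9526 = 83.23
D / 83.23 = 9230 / 83.23 = 110.9
v = 110.9^(1/0.46) = 110.9^2.1739 = 27892 m/s

v ≈ 27.9 km/s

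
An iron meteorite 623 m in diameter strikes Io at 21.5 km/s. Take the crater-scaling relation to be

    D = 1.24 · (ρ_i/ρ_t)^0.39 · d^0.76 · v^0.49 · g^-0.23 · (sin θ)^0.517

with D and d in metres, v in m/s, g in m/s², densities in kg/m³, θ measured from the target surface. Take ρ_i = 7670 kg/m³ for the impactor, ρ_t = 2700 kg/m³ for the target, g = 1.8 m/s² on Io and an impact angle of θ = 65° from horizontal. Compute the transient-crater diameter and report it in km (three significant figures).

In SI units: v = 21500 m/s.
(ρ_i/ρ_t)^0.39 = (7670/2700)^0.39 = 1.503
d^0.76 = 623^0.76 = 133.0
v^0.49 = 21500^0.49 = 132.7
g^-0.23 = 1.8^-0.23 = 0.8735
(sin 65°)^0.517 = 0.9063^0.517 = 0.9504
D = 1.24 × 1.503 × 133.0 × 132.7 × 0.8735 × 0.9504 = 27307 m
   = 27.31 km

D ≈ 27.3 km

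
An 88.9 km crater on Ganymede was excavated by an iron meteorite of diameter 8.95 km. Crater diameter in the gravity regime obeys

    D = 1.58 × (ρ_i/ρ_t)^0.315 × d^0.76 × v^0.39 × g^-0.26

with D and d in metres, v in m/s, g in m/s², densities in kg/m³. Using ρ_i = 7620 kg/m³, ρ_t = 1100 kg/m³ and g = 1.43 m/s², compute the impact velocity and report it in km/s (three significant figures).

Rearranging for v: v = [D / (1.58 · (7620/1100)^0.315 · 8950^0.76 · 1.43^-0.26)]^(1/0.39).
D = 88900 m.
(7620/1100)^0.315 = 1.840
8950^0.76 = 1008
1.43^-0.26 = 0.9112
Denominator = 1.58 × 1.840 × 1008 × 0.9112 = 2670
D / 2670 = 88900 / 2670 = 33.30
v = 33.30^(1/0.39) = 33.30^2.5641 = 8011 m/s

v ≈ 8.01 km/s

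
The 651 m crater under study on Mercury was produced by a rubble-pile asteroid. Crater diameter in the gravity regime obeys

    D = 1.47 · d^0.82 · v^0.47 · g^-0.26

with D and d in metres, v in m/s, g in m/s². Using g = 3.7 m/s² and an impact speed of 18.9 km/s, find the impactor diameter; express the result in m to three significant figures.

Rearranging for d: d = [D / (1.47 · 18900^0.47 · 3.7^-0.26)]^(1/0.82).
18900^0.47 = 102.3
3.7^-0.26 = 0.7117
Denominator = 1.47 × 102.3 × 0.7117 = 107.0
D / 107.0 = 651 / 107.0 = 6.084
d = 6.084^(1/0.82) = 6.084^1.2195 = 9.043 m

d ≈ 9.04 m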